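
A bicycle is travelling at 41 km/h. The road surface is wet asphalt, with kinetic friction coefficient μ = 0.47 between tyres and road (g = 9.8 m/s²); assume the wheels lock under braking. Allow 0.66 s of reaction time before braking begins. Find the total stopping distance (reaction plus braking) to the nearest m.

41 km/h ÷ 3.6 = 11.3889 m/s.
a = μg = 0.47 × 9.8 = 4.606 m/s².
Reaction distance = v·t_r = 11.3889 × 0.66 = 7.517 m.
Braking distance = v²/(2a) = 11.3889² / (2 × 4.606) = 129.707 / 9.212 = 14.080 m.
Total = 7.517 + 14.080 = 21.597 m.

Total stopping distance ≈ 22 m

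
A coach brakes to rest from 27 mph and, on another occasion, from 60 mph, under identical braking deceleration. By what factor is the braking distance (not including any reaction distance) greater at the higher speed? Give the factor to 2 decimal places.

Braking distance d = v²/(2a), so with a fixed, d ∝ v².
Factor = (60/27)² = 2.2222² = 4.9382.

Factor ≈ 4.94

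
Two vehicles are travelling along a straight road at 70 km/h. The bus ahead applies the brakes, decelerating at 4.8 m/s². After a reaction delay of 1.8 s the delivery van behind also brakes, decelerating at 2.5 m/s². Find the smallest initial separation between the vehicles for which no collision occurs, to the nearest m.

70 km/h ÷ 3.6 = 19.4444 m/s.
Leader travels v²/(2a_L) = 378.085 / 9.600 = 39.384 m before stopping.
Follower covers v·t_r = 19.4444 × 1.8 = 35.000 m while reacting, then v²/(2a_F) = 378.085 / 5.000 = 75.617 m while braking, for a total of 35.000 + 75.617 = 110.617 m.
Since a_F ≤ a_L and the follower starts braking later, the follower is never slower than the leader, so the closest approach is when both have stopped.
Minimum gap = 110.617 − 39.384 = 71.233 m.

Minimum gap ≈ 71 m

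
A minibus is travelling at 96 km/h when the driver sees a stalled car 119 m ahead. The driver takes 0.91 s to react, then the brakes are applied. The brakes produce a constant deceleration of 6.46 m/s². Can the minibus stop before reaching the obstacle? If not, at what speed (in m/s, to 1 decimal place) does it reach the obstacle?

96 km/h ÷ 3.6 = 26.6667 m/s.
Reaction distance = 26.6667 × 0.91 = 24.267 m.
Braking distance = v²/(2a) = 711.113 / 12.920 = 55.040 m.
Total stopping distance = 24.267 + 55.040 = 79.307 m, vs 119 m available — it stops with 119 − 79.307 = 39.693 m to spare.

Yes — it stops about 39.7 m short of the obstacle, so it never reaches it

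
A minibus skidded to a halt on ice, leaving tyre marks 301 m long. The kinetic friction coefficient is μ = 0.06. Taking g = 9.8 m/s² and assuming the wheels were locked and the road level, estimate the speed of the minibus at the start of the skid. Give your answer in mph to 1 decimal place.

Initial speed ≈ 42.1 mph

Deceleration a = μg = 0.06 × 9.8 = 0.588 m/s².
v = √(2a·d) = √(2 × 0.588 × 301) = √353.976 = 18.8142 m/s.
= 18.8142 ÷ 0.44704 = 42.086 mph.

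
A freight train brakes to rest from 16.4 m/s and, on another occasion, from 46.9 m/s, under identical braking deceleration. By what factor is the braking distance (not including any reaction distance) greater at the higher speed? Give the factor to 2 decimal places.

Factor ≈ 8.18

Braking distance d = v²/(2a), so with a fixed, d ∝ v².
Factor = (46.9/16.4)² = 2.8598² = 8.1785.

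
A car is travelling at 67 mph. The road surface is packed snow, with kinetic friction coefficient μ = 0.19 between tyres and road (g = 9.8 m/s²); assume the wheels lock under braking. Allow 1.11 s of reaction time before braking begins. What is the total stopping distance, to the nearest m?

67 mph × 0.44704 = 29.9517 m/s.
a = μg = 0.19 × 9.8 = 1.862 m/s².
Reaction distance = v·t_r = 29.9517 × 1.11 = 33.246 m.
Braking distance = v²/(2a) = 29.9517² / (2 × 1.862) = 897.104 / 3.724 = 240.898 m.
Total = 33.246 + 240.898 = 274.144 m.

Total stopping distance ≈ 274 m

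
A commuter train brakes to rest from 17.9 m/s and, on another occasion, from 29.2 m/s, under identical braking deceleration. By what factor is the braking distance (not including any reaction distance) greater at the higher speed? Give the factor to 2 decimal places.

Braking distance d = v²/(2a), so with a fixed, d ∝ v².
Factor = (29.2/17.9)² = 1.6313² = 2.6611.

Factor ≈ 2.66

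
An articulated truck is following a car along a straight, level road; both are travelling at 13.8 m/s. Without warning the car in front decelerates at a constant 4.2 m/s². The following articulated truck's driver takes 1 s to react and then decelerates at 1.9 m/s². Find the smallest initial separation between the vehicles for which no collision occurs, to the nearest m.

Leader travels v²/(2a_L) = 190.440 / 8.400 = 22.671 m before stopping.
Follower covers v·t_r = 13.8000 × 1 = 13.800 m while reacting, then v²/(2a_F) = 190.440 / 3.800 = 50.116 m while braking, for a total of 13.800 + 50.116 = 63.916 m.
Since a_F ≤ a_L and the follower starts braking later, the follower is never slower than the leader, so the closest approach is when both have stopped.
Minimum gap = 63.916 − 22.671 = 41.245 m.

Minimum gap ≈ 41 m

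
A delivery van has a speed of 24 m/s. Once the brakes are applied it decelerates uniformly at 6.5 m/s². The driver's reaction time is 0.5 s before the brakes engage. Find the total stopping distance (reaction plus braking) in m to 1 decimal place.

Total stopping distance ≈ 56.3 m

Reaction distance = v·t_r = 24.0000 × 0.5 = 12.000 m.
Braking distance = v²/(2a) = 24.0000² / (2 × 6.500) = 576.000 / 13.000 = 44.308 m.
Total = 12.000 + 44.308 = 56.308 m.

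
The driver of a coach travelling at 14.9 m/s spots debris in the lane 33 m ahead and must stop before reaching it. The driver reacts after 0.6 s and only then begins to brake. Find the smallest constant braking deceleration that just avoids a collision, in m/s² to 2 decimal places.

Distance covered during reaction = 14.9000 × 0.6 = 8.940 m.
Distance available for braking: 33 − 8.940 = 24.060 m.
v² = 2a·d ⇒ a = v²/(2d) = 14.9000² / (2 × 24.060) = 222.010 / 48.120 = 4.6137 m/s².

Required deceleration ≈ 4.61 m/s²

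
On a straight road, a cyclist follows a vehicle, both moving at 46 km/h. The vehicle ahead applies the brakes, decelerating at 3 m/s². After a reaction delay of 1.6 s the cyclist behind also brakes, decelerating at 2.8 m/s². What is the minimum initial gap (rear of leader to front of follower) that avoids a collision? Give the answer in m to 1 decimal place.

46 km/h ÷ 3.6 = 12.7778 m/s.
Leader travels v²/(2a_L) = 163.272 / 6.000 = 27.212 m before stopping.
Follower covers v·t_r = 12.7778 × 1.6 = 20.444 m while reacting, then v²/(2a_F) = 163.272 / 5.600 = 29.156 m while braking, for a total of 20.444 + 29.156 = 49.600 m.
Since a_F ≤ a_L and the follower starts braking later, the follower is never slower than the leader, so the closest approach is when both have stopped.
Minimum gap = 49.600 − 27.212 = 22.388 m.

Minimum gap ≈ 22.4 m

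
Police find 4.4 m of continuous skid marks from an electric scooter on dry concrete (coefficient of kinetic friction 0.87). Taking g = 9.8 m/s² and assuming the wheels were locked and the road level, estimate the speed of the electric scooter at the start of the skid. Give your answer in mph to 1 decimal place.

Initial speed ≈ 19.4 mph

Deceleration a = μg = 0.87 × 9.8 = 8.526 m/s².
v = √(2a·d) = √(2 × 8.526 × 4.4) = √75.029 = 8.6619 m/s.
= 8.6619 ÷ 0.44704 = 19.376 mph.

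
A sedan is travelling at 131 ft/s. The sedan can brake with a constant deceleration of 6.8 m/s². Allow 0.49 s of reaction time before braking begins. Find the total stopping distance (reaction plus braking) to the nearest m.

131 ft/s × 0.3048 = 39.9288 m/s.
Reaction distance = v·t_r = 39.9288 × 0.49 = 19.565 m.
Braking distance = v²/(2a) = 39.9288² / (2 × 6.800) = 1594.309 / 13.600 = 117.229 m.
Total = 19.565 + 117.229 = 136.794 m.

Total stopping distance ≈ 137 m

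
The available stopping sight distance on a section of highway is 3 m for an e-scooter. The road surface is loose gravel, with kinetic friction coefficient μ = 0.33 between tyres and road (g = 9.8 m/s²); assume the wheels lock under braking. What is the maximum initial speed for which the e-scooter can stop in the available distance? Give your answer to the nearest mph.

a = μg = 0.33 × 9.8 = 3.234 m/s².
v²/(2a) = d ⇒ v = √(2 × 3.234 × 3) = √19.40 = 4.4045 m/s.
4.4045 m/s ÷ 0.44704 = 9.853 mph.

Maximum speed ≈ 10 mph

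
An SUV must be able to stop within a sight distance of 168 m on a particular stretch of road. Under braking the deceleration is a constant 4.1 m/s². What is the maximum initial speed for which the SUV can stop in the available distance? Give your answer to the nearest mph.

Maximum speed ≈ 83 mph

v²/(2a) = d ⇒ v = √(2 × 4.100 × 168) = √1377.60 = 37.1160 m/s.
37.1160 m/s ÷ 0.44704 = 83.026 mph.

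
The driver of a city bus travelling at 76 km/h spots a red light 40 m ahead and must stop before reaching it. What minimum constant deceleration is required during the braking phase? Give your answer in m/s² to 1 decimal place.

76 km/h ÷ 3.6 = 21.1111 m/s.
v² = 2a·d ⇒ a = v²/(2d) = 21.1111² / (2 × 40.000) = 445.679 / 80.000 = 5.5710 m/s².

Required deceleration ≈ 5.6 m/s²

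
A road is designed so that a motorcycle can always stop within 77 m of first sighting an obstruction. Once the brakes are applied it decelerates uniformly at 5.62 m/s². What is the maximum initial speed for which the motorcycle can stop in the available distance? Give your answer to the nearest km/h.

Maximum speed ≈ 106 km/h

v²/(2a) = d ⇒ v = √(2 × 5.620 × 77) = √865.48 = 29.4190 m/s.
29.4190 m/s × 3.6 = 105.908 km/h.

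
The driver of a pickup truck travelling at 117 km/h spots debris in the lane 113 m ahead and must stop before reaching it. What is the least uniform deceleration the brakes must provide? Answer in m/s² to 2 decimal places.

117 km/h ÷ 3.6 = 32.5000 m/s.
v² = 2a·d ⇒ a = v²/(2d) = 32.5000² / (2 × 113.000) = 1056.250 / 226.000 = 4.6737 m/s².

Required deceleration ≈ 4.67 m/s²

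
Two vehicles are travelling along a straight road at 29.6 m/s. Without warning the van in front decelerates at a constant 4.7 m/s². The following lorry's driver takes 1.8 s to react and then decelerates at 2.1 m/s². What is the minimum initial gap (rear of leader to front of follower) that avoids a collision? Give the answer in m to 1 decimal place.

Leader travels v²/(2a_L) = 876.160 / 9.400 = 93.209 m before stopping.
Follower covers v·t_r = 29.6000 × 1.8 = 53.280 m while reacting, then v²/(2a_F) = 876.160 / 4.200 = 208.610 m while braking, for a total of 53.280 + 208.610 = 261.890 m.
Since a_F ≤ a_L and the follower starts braking later, the follower is never slower than the leader, so the closest approach is when both have stopped.
Minimum gap = 261.890 − 93.209 = 168.681 m.

Minimum gap ≈ 168.7 m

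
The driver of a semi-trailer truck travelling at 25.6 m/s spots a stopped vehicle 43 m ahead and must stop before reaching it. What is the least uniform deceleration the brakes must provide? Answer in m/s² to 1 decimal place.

v² = 2a·d ⇒ a = v²/(2d) = 25.6000² / (2 × 43.000) = 655.360 / 86.000 = 7.6205 m/s².

Required deceleration ≈ 7.6 m/s²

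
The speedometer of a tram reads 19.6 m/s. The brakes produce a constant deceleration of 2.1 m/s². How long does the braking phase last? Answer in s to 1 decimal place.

Braking time ≈ 9.3 s

Braking time = v/a = 19.6000 / 2.100 = 9.333 s.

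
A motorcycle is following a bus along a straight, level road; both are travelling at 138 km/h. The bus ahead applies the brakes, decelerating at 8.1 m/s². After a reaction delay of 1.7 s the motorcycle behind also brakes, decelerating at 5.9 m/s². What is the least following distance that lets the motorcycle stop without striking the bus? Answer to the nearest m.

Minimum gap ≈ 99 m

138 km/h ÷ 3.6 = 38.3333 m/s.
Leader travels v²/(2a_L) = 1469.442 / 16.200 = 90.706 m before stopping.
Follower covers v·t_r = 38.3333 × 1.7 = 65.167 m while reacting, then v²/(2a_F) = 1469.442 / 11.800 = 124.529 m while braking, for a total of 65.167 + 124.529 = 189.696 m.
Since a_F ≤ a_L and the follower starts braking later, the follower is never slower than the leader, so the closest approach is when both have stopped.
Minimum gap = 189.696 − 90.706 = 98.990 m.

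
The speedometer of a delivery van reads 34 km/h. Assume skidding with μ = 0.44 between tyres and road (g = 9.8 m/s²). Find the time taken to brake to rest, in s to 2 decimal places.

34 km/h ÷ 3.6 = 9.4444 m/s.
a = μg = 0.44 × 9.8 = 4.312 m/s².
Braking time = v/a = 9.4444 / 4.312 = 2.190 s.

Braking time ≈ 2.19 s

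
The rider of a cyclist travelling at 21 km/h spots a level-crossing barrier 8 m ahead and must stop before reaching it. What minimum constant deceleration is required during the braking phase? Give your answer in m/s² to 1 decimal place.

Required deceleration ≈ 2.1 m/s²

21 km/h ÷ 3.6 = 5.8333 m/s.
v² = 2a·d ⇒ a = v²/(2d) = 5.8333² / (2 × 8.000) = 34.027 / 16.000 = 2.1267 m/s².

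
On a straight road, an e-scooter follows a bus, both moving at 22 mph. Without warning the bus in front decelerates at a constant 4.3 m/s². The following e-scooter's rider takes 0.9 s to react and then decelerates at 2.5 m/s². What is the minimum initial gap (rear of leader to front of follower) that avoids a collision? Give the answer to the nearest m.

Minimum gap ≈ 17 m

22 mph × 0.44704 = 9.8349 m/s.
Leader travels v²/(2a_L) = 96.725 / 8.600 = 11.247 m before stopping.
Follower covers v·t_r = 9.8349 × 0.9 = 8.851 m while reacting, then v²/(2a_F) = 96.725 / 5.000 = 19.345 m while braking, for a total of 8.851 + 19.345 = 28.196 m.
Since a_F ≤ a_L and the follower starts braking later, the follower is never slower than the leader, so the closest approach is when both have stopped.
Minimum gap = 28.196 − 11.247 = 16.949 m.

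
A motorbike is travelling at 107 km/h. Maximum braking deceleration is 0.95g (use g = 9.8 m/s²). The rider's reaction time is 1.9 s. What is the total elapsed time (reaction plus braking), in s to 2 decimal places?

107 km/h ÷ 3.6 = 29.7222 m/s.
a = 0.95 × 9.8 = 9.310 m/s².
Braking time = v/a = 29.7222 / 9.310 = 3.193 s.
Total = 1.9 + 3.193 = 5.093 s.

Total time ≈ 5.09 s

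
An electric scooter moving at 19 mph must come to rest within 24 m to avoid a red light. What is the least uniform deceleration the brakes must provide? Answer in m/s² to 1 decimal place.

Required deceleration ≈ 1.5 m/s²

19 mph × 0.44704 = 8.4938 m/s.
v² = 2a·d ⇒ a = v²/(2d) = 8.4938² / (2 × 24.000) = 72.145 / 48.000 = 1.5030 m/s².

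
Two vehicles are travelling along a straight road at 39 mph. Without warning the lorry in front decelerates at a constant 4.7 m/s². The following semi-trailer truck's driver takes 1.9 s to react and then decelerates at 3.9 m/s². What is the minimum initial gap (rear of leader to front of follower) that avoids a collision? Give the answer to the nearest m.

39 mph × 0.44704 = 17.4346 m/s.
Leader travels v²/(2a_L) = 303.965 / 9.400 = 32.337 m before stopping.
Follower covers v·t_r = 17.4346 × 1.9 = 33.126 m while reacting, then v²/(2a_F) = 303.965 / 7.800 = 38.970 m while braking, for a total of 33.126 + 38.970 = 72.096 m.
Since a_F ≤ a_L and the follower starts braking later, the follower is never slower than the leader, so the closest approach is when both have stopped.
Minimum gap = 72.096 − 32.337 = 39.759 m.

Minimum gap ≈ 40 m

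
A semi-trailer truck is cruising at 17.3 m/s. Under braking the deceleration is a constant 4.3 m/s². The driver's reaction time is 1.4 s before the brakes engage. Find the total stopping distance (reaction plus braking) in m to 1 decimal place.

Total stopping distance ≈ 59.0 m

Reaction distance = v·t_r = 17.3000 × 1.4 = 24.220 m.
Braking distance = v²/(2a) = 17.3000² / (2 × 4.300) = 299.290 / 8.600 = 34.801 m.
Total = 24.220 + 34.801 = 59.021 m.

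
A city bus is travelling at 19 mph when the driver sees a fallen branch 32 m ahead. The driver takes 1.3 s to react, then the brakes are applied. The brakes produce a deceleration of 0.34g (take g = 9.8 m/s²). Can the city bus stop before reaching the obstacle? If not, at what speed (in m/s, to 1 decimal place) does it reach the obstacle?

Yes — it stops about 10.1 m short of the obstacle, so it never reaches it

19 mph × 0.44704 = 8.4938 m/s.
a = 0.34 × 9.8 = 3.332 m/s².
Reaction distance = 8.4938 × 1.3 = 11.042 m.
Braking distance = v²/(2a) = 72.145 / 6.664 = 10.826 m.
Total stopping distance = 11.042 + 10.826 = 21.868 m, vs 32 m available — it stops with 32 − 21.868 = 10.132 m to spare.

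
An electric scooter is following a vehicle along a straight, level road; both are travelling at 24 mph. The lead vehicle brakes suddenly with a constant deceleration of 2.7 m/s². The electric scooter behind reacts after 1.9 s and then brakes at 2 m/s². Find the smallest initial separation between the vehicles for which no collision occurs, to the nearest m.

24 mph × 0.44704 = 10.7290 m/s.
Leader travels v²/(2a_L) = 115.111 / 5.400 = 21.317 m before stopping.
Follower covers v·t_r = 10.7290 × 1.9 = 20.385 m while reacting, then v²/(2a_F) = 115.111 / 4.000 = 28.778 m while braking, for a total of 20.385 + 28.778 = 49.163 m.
Since a_F ≤ a_L and the follower starts braking later, the follower is never slower than the leader, so the closest approach is when both have stopped.
Minimum gap = 49.163 − 21.317 = 27.846 m.

Minimum gap ≈ 28 m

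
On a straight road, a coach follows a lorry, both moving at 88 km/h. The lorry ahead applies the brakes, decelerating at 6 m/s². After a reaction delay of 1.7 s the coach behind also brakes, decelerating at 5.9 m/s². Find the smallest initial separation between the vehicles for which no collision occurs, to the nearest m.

Minimum gap ≈ 42 m

88 km/h ÷ 3.6 = 24.4444 m/s.
Leader travels v²/(2a_L) = 597.529 / 12.000 = 49.794 m before stopping.
Follower covers v·t_r = 24.4444 × 1.7 = 41.555 m while reacting, then v²/(2a_F) = 597.529 / 11.800 = 50.638 m while braking, for a total of 41.555 + 50.638 = 92.193 m.
Since a_F ≤ a_L and the follower starts braking later, the follower is never slower than the leader, so the closest approach is when both have stopped.
Minimum gap = 92.193 − 49.794 = 42.399 m.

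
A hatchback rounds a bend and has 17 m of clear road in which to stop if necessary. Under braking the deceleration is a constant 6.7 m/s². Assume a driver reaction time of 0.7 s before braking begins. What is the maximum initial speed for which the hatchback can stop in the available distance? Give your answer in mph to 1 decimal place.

Maximum speed ≈ 24.9 mph

Stopping distance: v·t_r + v²/(2a) = 17 with t_r = 0.7 s and a = 6.700 m/s².
So v² + 9.380 v − 227.80 = 0.
Positive root: v = −a·t_r + √((a·t_r)² + 2a·d) = −4.690 + √(21.996 + 227.80) = 11.1149 m/s.
11.1149 m/s ÷ 0.44704 = 24.863 mph.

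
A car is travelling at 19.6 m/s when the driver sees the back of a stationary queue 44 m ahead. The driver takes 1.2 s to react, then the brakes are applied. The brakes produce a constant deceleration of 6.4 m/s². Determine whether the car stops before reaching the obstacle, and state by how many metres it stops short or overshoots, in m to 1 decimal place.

Reaction distance = 19.6000 × 1.2 = 23.520 m.
Braking distance = v²/(2a) = 384.160 / 12.800 = 30.012 m.
Total stopping distance = 23.520 + 30.012 = 53.532 m, vs 44 m available — it cannot stop in time and overshoots by 53.532 − 44 = 9.532 m.

No — it overshoots by 9.5 m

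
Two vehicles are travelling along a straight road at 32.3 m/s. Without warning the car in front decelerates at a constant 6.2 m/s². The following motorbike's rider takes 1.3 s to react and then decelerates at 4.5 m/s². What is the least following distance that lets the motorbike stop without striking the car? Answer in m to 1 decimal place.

Minimum gap ≈ 73.8 m

Leader travels v²/(2a_L) = 1043.290 / 12.400 = 84.136 m before stopping.
Follower covers v·t_r = 32.3000 × 1.3 = 41.990 m while reacting, then v²/(2a_F) = 1043.290 / 9.000 = 115.921 m while braking, for a total of 41.990 + 115.921 = 157.911 m.
Since a_F ≤ a_L and the follower starts braking later, the follower is never slower than the leader, so the closest approach is when both have stopped.
Minimum gap = 157.911 − 84.136 = 73.775 m.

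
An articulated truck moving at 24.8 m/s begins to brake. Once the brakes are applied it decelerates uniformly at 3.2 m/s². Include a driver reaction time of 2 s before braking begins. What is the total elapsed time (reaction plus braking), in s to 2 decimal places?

Total time ≈ 9.75 s

Braking time = v/a = 24.8000 / 3.200 = 7.750 s.
Total = 2 + 7.750 = 9.750 s.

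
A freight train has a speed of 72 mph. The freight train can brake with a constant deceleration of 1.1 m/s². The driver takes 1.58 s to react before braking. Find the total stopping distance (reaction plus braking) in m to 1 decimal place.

72 mph × 0.44704 = 32.1869 m/s.
Reaction distance = v·t_r = 32.1869 × 1.58 = 50.855 m.
Braking distance = v²/(2a) = 32.1869² / (2 × 1.100) = 1035.997 / 2.200 = 470.908 m.
Total = 50.855 + 470.908 = 521.763 m.

Total stopping distance ≈ 521.8 m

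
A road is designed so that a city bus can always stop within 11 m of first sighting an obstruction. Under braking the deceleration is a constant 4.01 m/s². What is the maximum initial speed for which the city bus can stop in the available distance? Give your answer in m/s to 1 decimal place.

Maximum speed ≈ 9.4 m/s

v²/(2a) = d ⇒ v = √(2 × 4.010 × 11) = √88.22 = 9.3926 m/s.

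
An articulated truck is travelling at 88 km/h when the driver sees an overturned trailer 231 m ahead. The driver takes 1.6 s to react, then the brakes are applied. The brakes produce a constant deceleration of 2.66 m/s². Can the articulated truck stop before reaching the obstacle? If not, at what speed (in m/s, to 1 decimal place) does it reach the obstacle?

Yes — it stops about 79.6 m short of the obstacle, so it never reaches it

88 km/h ÷ 3.6 = 24.4444 m/s.
Reaction distance = 24.4444 × 1.6 = 39.111 m.
Braking distance = v²/(2a) = 597.529 / 5.320 = 112.317 m.
Total stopping distance = 39.111 + 112.317 = 151.428 m, vs 231 m available — it stops with 231 − 151.428 = 79.572 m to spare.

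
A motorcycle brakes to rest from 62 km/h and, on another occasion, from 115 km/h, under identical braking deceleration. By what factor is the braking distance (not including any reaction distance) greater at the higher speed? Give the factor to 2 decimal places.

Factor ≈ 3.44

Braking distance d = v²/(2a), so with a fixed, d ∝ v².
Factor = (115/62)² = 1.8548² = 3.4403.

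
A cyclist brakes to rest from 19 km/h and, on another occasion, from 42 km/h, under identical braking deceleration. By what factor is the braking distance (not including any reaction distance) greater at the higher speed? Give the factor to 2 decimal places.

Braking distance d = v²/(2a), so with a fixed, d ∝ v².
Factor = (42/19)² = 2.2105² = 4.8863.

Factor ≈ 4.89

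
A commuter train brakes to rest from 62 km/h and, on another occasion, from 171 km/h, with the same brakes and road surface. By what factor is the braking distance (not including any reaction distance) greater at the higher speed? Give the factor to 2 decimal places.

Factor ≈ 7.61

Braking distance d = v²/(2a), so with a fixed, d ∝ v².
Factor = (171/62)² = 2.7581² = 7.6071.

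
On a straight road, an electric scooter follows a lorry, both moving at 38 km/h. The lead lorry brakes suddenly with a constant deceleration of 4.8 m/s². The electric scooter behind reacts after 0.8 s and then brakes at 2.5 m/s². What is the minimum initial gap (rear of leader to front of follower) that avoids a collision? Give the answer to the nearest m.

38 km/h ÷ 3.6 = 10.5556 m/s.
Leader travels v²/(2a_L) = 111.421 / 9.600 = 11.606 m before stopping.
Follower covers v·t_r = 10.5556 × 0.8 = 8.444 m while reacting, then v²/(2a_F) = 111.421 / 5.000 = 22.284 m while braking, for a total of 8.444 + 22.284 = 30.728 m.
Since a_F ≤ a_L and the follower starts braking later, the follower is never slower than the leader, so the closest approach is when both have stopped.
Minimum gap = 30.728 − 11.606 = 19.122 m.

Minimum gap ≈ 19 m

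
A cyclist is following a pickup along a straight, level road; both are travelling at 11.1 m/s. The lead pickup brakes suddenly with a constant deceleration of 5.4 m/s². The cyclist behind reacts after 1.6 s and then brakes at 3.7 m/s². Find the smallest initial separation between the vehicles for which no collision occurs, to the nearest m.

Leader travels v²/(2a_L) = 123.210 / 10.800 = 11.408 m before stopping.
Follower covers v·t_r = 11.1000 × 1.6 = 17.760 m while reacting, then v²/(2a_F) = 123.210 / 7.400 = 16.650 m while braking, for a total of 17.760 + 16.650 = 34.410 m.
Since a_F ≤ a_L and the follower starts braking later, the follower is never slower than the leader, so the closest approach is when both have stopped.
Minimum gap = 34.410 − 11.408 = 23.002 m.

Minimum gap ≈ 23 m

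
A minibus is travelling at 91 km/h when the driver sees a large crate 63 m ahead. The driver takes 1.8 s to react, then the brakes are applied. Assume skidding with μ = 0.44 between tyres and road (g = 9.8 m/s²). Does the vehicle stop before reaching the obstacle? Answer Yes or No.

91 km/h ÷ 3.6 = 25.2778 m/s.
a = μg = 0.44 × 9.8 = 4.312 m/s².
Reaction distance = 25.2778 × 1.8 = 45.500 m.
Braking distance = v²/(2a) = 638.967 / 8.624 = 74.092 m.
Total stopping distance = 45.500 + 74.092 = 119.592 m, vs 63 m available — it cannot stop in time and overshoots by 119.592 − 63 = 56.592 m.

No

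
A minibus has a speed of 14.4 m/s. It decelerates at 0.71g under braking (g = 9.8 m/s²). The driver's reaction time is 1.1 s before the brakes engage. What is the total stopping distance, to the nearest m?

Total stopping distance ≈ 31 m

a = 0.71 × 9.8 = 6.958 m/s².
Reaction distance = v·t_r = 14.4000 × 1.1 = 15.840 m.
Braking distance = v²/(2a) = 14.4000² / (2 × 6.958) = 207.360 / 13.916 = 14.901 m.
Total = 15.840 + 14.901 = 30.741 m.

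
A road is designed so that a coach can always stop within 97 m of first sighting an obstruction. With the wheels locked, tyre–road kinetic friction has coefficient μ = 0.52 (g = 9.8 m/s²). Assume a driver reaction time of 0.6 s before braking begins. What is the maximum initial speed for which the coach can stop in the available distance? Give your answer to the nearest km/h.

Maximum speed ≈ 103 km/h

a = μg = 0.52 × 9.8 = 5.096 m/s².
Stopping distance: v·t_r + v²/(2a) = 97 with t_r = 0.6 s and a = 5.096 m/s².
So v² + 6.115 v − 988.62 = 0.
Positive root: v = −a·t_r + √((a·t_r)² + 2a·d) = −3.058 + √(9.351 + 988.62) = 28.5327 m/s.
28.5327 m/s × 3.6 = 102.718 km/h.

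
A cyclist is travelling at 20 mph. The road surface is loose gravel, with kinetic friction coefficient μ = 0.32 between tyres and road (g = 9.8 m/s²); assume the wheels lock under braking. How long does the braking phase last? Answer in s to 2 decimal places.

Braking time ≈ 2.85 s

20 mph × 0.44704 = 8.9408 m/s.
a = μg = 0.32 × 9.8 = 3.136 m/s².
Braking time = v/a = 8.9408 / 3.136 = 2.851 s.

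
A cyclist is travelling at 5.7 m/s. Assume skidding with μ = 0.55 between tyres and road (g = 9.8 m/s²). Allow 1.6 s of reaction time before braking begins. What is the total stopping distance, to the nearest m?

Total stopping distance ≈ 12 m

a = μg = 0.55 × 9.8 = 5.390 m/s².
Reaction distance = v·t_r = 5.7000 × 1.6 = 9.120 m.
Braking distance = v²/(2a) = 5.7000² / (2 × 5.390) = 32.490 / 10.780 = 3.014 m.
Total = 9.120 + 3.014 = 12.134 m.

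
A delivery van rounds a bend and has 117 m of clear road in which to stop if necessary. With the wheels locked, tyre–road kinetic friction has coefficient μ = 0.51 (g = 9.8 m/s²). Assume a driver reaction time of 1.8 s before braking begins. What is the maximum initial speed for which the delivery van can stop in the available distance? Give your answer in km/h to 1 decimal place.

a = μg = 0.51 × 9.8 = 4.998 m/s².
Stopping distance: v·t_r + v²/(2a) = 117 with t_r = 1.8 s and a = 4.998 m/s².
So v² + 17.993 v − 1169.53 = 0.
Positive root: v = −a·t_r + √((a·t_r)² + 2a·d) = −8.996 + √(80.928 + 1169.53) = 26.3658 m/s.
26.3658 m/s × 3.6 = 94.917 km/h.

Maximum speed ≈ 94.9 km/h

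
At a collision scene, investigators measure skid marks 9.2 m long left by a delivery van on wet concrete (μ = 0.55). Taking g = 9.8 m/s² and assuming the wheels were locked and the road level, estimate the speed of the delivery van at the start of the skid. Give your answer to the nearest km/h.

Initial speed ≈ 36 km/h

Deceleration a = μg = 0.55 × 9.8 = 5.390 m/s².
v = √(2a·d) = √(2 × 5.390 × 9.2) = √99.176 = 9.9587 m/s.
= 9.9587 × 3.6 = 35.851 km/h.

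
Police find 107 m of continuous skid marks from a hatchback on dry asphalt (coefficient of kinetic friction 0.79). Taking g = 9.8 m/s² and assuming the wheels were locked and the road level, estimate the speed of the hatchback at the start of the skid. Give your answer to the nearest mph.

Deceleration a = μg = 0.79 × 9.8 = 7.742 m/s².
v = √(2a·d) = √(2 × 7.742 × 107) = √1656.788 = 40.7037 m/s.
= 40.7037 ÷ 0.44704 = 91.052 mph.

Initial speed ≈ 91 mph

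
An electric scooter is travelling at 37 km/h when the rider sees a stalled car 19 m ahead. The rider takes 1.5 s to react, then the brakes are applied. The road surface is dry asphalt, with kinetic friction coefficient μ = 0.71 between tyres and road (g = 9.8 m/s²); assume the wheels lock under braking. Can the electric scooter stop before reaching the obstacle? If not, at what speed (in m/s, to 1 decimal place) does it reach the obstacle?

37 km/h ÷ 3.6 = 10.2778 m/s.
a = μg = 0.71 × 9.8 = 6.958 m/s².
Reaction distance = 10.2778 × 1.5 = 15.417 m.
Braking distance needed to stop: v²/(2a) = 105.633 / 13.916 = 7.591 m, so total needed = 15.417 + 7.591 = 23.008 m > 19 m — it cannot stop.
Distance remaining when braking begins: 19 − 15.417 = 3.583 m.
v² = v₀² − 2a·d = 105.633 − 2 × 6.958 × 3.583 = 55.772 m²/s².
v = √55.772 = 7.468 m/s.

No — it strikes the obstacle at 7.5 m/s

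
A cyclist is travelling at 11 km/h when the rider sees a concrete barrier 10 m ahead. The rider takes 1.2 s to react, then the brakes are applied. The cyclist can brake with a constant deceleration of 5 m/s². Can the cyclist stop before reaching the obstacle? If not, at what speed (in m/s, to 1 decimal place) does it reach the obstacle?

11 km/h ÷ 3.6 = 3.0556 m/s.
Reaction distance = 3.0556 × 1.2 = 3.667 m.
Braking distance = v²/(2a) = 9.337 / 10.000 = 0.934 m.
Total stopping distance = 3.667 + 0.934 = 4.601 m, vs 10 m available — it stops with 10 − 4.601 = 5.399 m to spare.

Yes — it stops about 5.4 m short of the obstacle, so it never reaches it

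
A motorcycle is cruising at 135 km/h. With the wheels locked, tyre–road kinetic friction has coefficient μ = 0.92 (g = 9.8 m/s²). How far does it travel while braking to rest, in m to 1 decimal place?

135 km/h ÷ 3.6 = 37.5000 m/s.
a = μg = 0.92 × 9.8 = 9.016 m/s².
Braking distance = v²/(2a) = 37.5000² / (2 × 9.016) = 1406.250 / 18.032 = 77.986 m.

Braking distance ≈ 78.0 m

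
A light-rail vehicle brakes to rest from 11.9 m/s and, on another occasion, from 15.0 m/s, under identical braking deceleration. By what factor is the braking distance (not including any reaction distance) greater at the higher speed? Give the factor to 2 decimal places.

Factor ≈ 1.59

Braking distance d = v²/(2a), so with a fixed, d ∝ v².
Factor = (15.0/11.9)² = 1.2605² = 1.5889.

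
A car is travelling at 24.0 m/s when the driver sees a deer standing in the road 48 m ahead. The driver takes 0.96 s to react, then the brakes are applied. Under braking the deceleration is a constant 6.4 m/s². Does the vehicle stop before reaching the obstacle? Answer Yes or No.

Reaction distance = 24.0000 × 0.96 = 23.040 m.
Braking distance = v²/(2a) = 576.000 / 12.800 = 45.000 m.
Total stopping distance = 23.040 + 45.000 = 68.040 m, vs 48 m available — it cannot stop in time and overshoots by 68.040 − 48 = 20.040 m.

No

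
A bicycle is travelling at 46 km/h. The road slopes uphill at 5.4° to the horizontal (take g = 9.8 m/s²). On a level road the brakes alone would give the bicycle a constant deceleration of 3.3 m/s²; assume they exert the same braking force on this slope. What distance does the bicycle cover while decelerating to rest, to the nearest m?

Braking distance ≈ 19 m

46 km/h ÷ 3.6 = 12.7778 m/s.
Gravity along the uphill slope adds to the braking deceleration: a_eff = 3.300 + 9.8·sin 5.4° = 3.300 + 0.922 = 4.222 m/s².
Braking distance = v²/(2a) = 12.7778² / (2 × 4.222) = 163.272 / 8.444 = 19.336 m.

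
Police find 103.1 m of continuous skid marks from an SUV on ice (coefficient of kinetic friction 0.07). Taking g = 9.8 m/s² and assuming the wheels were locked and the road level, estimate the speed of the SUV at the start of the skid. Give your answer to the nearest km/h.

Deceleration a = μg = 0.07 × 9.8 = 0.686 m/s².
v = √(2a·d) = √(2 × 0.686 × 103.1) = √141.453 = 11.8934 m/s.
= 11.8934 × 3.6 = 42.816 km/h.

Initial speed ≈ 43 km/h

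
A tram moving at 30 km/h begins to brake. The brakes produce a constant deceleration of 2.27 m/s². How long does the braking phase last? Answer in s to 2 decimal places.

Braking time ≈ 3.67 s

30 km/h ÷ 3.6 = 8.3333 m/s.
Braking time = v/a = 8.3333 / 2.270 = 3.671 s.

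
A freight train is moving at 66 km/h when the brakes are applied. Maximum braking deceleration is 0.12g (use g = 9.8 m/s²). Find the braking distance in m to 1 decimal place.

Braking distance ≈ 142.9 m

66 km/h ÷ 3.6 = 18.3333 m/s.
a = 0.12 × 9.8 = 1.176 m/s².
Braking distance = v²/(2a) = 18.3333² / (2 × 1.176) = 336.110 / 2.352 = 142.904 m.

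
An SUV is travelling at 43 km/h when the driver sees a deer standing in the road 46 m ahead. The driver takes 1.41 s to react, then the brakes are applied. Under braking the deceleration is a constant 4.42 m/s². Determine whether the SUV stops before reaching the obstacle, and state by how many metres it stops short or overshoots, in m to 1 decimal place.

43 km/h ÷ 3.6 = 11.9444 m/s.
Reaction distance = 11.9444 × 1.41 = 16.842 m.
Braking distance = v²/(2a) = 142.669 / 8.840 = 16.139 m.
Total stopping distance = 16.842 + 16.139 = 32.981 m, vs 46 m available — it stops with 46 − 32.981 = 13.019 m to spare.

Yes — it stops 13.0 m short of the obstacle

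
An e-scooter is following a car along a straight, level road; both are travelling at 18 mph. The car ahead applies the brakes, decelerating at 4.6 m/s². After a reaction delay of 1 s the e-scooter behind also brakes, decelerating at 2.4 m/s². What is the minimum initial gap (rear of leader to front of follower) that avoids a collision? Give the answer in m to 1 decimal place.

18 mph × 0.44704 = 8.0467 m/s.
Leader travels v²/(2a_L) = 64.749 / 9.200 = 7.038 m before stopping.
Follower covers v·t_r = 8.0467 × 1 = 8.047 m while reacting, then v²/(2a_F) = 64.749 / 4.800 = 13.489 m while braking, for a total of 8.047 + 13.489 = 21.536 m.
Since a_F ≤ a_L and the follower starts braking later, the follower is never slower than the leader, so the closest approach is when both have stopped.
Minimum gap = 21.536 − 7.038 = 14.498 m.

Minimum gap ≈ 14.5 m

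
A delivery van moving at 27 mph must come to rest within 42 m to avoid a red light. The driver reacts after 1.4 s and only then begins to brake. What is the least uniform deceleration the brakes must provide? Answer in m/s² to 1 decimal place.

27 mph × 0.44704 = 12.0701 m/s.
Distance covered during reaction = 12.0701 × 1.4 = 16.898 m.
Distance available for braking: 42 − 16.898 = 25.102 m.
v² = 2a·d ⇒ a = v²/(2d) = 12.0701² / (2 × 25.102) = 145.687 / 50.204 = 2.9019 m/s².

Required deceleration ≈ 2.9 m/s²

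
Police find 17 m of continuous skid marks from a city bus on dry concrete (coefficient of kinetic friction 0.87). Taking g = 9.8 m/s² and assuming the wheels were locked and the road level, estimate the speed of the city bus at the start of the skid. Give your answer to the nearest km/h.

Deceleration a = μg = 0.87 × 9.8 = 8.526 m/s².
v = √(2a·d) = √(2 × 8.526 × 17) = √289.884 = 17.0260 m/s.
= 17.0260 × 3.6 = 61.294 km/h.

Initial speed ≈ 61 km/h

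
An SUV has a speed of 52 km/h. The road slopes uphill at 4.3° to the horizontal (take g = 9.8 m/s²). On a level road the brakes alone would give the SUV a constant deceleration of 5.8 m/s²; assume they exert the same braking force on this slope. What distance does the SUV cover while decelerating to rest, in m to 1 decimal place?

52 km/h ÷ 3.6 = 14.4444 m/s.
Gravity along the uphill slope adds to the braking deceleration: a_eff = 5.800 + 9.8·sin 4.3° = 5.800 + 0.735 = 6.535 m/s².
Braking distance = v²/(2a) = 14.4444² / (2 × 6.535) = 208.641 / 13.070 = 15.963 m.

Braking distance ≈ 16.0 m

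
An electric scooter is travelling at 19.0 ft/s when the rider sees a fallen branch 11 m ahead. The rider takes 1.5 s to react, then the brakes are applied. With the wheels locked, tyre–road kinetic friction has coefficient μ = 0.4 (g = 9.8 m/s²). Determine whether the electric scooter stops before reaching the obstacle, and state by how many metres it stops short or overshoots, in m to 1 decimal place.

No — it overshoots by 2.0 m

19 ft/s × 0.3048 = 5.7912 m/s.
a = μg = 0.4 × 9.8 = 3.920 m/s².
Reaction distance = 5.7912 × 1.5 = 8.687 m.
Braking distance = v²/(2a) = 33.538 / 7.840 = 4.278 m.
Total stopping distance = 8.687 + 4.278 = 12.965 m, vs 11 m available — it cannot stop in time and overshoots by 12.965 − 11 = 1.965 m.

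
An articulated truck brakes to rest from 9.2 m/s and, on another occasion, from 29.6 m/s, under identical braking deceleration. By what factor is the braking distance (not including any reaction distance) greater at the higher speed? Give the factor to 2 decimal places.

Braking distance d = v²/(2a), so with a fixed, d ∝ v².
Factor = (29.6/9.2)² = 3.2174² = 10.3517.

Factor ≈ 10.35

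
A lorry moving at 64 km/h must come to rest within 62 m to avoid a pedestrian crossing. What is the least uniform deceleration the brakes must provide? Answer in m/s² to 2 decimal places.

Required deceleration ≈ 2.55 m/s²

64 km/h ÷ 3.6 = 17.7778 m/s.
v² = 2a·d ⇒ a = v²/(2d) = 17.7778² / (2 × 62.000) = 316.050 / 124.000 = 2.5488 m/s².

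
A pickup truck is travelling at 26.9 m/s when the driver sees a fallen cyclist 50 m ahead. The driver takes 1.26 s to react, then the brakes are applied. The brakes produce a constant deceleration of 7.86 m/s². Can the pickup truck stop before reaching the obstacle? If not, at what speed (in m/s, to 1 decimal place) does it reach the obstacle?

Reaction distance = 26.9000 × 1.26 = 33.894 m.
Braking distance needed to stop: v²/(2a) = 723.610 / 15.720 = 46.031 m, so total needed = 33.894 + 46.031 = 79.925 m > 50 m — it cannot stop.
Distance remaining when braking begins: 50 − 33.894 = 16.106 m.
v² = v₀² − 2a·d = 723.610 − 2 × 7.860 × 16.106 = 470.424 m²/s².
v = √470.424 = 21.689 m/s.

No — it strikes the obstacle at 21.7 m/s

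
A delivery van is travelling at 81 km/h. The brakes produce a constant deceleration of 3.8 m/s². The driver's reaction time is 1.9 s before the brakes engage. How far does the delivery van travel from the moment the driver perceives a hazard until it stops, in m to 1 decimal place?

81 km/h ÷ 3.6 = 22.5000 m/s.
Reaction distance = v·t_r = 22.5000 × 1.9 = 42.750 m.
Braking distance = v²/(2a) = 22.5000² / (2 × 3.800) = 506.250 / 7.600 = 66.612 m.
Total = 42.750 + 66.612 = 109.362 m.

Total stopping distance ≈ 109.4 m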